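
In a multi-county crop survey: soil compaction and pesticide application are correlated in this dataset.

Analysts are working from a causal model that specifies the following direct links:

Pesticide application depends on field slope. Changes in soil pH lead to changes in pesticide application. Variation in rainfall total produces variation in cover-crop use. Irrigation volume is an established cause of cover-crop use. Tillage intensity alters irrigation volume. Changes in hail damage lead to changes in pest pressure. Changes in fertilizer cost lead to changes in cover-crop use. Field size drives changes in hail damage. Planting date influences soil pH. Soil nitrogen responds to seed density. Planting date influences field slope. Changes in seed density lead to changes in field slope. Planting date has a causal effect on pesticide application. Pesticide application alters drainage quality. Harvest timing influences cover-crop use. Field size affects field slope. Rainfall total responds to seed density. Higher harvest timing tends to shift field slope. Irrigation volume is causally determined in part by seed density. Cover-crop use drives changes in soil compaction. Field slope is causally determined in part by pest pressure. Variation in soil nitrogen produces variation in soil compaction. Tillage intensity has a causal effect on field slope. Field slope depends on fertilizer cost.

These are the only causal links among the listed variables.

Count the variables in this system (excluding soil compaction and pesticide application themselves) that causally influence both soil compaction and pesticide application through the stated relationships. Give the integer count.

The common causes are: fertilizer cost (to soil compaction via fertilizer cost → cover-crop use → soil compaction; to pesticide application via fertilizer cost → field slope → pesticide application); harvest timing (to soil compaction via harvest timing → cover-crop use → soil compaction; to pesticide application via harvest timing → field slope → pesticide application); seed density (to soil compaction via seed density → soil nitrogen → soil compaction; to pesticide application via seed density → field slope → pesticide application); tillage intensity (to soil compaction via tillage intensity → irrigation volume → cover-crop use → soil compaction; to pesticide application via tillage intensity → field slope → pesticide application).
Every other variable lacks a causal path to at least one of soil compaction and pesticide application.

4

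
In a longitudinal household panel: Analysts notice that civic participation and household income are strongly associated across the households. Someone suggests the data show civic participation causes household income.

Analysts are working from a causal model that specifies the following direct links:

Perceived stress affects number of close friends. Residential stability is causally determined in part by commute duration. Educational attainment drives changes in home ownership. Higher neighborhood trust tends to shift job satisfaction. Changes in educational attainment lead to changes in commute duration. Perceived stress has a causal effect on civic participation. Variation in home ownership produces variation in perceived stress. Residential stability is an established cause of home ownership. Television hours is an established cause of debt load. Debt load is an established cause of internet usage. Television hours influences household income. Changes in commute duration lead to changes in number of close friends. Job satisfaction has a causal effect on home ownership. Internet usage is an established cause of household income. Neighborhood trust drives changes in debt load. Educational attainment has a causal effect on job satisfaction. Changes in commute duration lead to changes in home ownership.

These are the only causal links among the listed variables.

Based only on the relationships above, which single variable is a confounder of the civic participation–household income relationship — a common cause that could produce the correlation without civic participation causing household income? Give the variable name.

Neighborhood trust has a causal path to civic participation (neighborhood trust → job satisfaction → home ownership → perceived stress → civic participation) and a separate causal path to household income (neighborhood trust → debt load → internet usage → household income), so it is a common cause of both.
No stated relationship gives civic participation a causal route to household income, so the correlation is explained by the shared upstream cause rather than a direct effect.

neighborhood trust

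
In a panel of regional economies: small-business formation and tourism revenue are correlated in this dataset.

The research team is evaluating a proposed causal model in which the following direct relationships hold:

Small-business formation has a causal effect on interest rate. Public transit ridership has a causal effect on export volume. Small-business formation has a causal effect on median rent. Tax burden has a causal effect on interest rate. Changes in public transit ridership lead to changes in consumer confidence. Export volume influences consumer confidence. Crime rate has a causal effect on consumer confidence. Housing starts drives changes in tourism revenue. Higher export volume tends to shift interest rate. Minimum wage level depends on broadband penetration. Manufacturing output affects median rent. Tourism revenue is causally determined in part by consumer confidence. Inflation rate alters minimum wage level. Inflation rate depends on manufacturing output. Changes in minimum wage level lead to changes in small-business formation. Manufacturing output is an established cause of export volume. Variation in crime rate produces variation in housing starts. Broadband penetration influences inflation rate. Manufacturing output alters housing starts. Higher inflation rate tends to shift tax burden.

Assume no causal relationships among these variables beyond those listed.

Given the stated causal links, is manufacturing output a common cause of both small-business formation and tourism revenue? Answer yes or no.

yes

Manufacturing output has a causal path to small-business formation (manufacturing output → inflation rate → minimum wage level → small-business formation) and to tourism revenue (manufacturing output → housing starts → tourism revenue), so it is a common cause of both — a confounder.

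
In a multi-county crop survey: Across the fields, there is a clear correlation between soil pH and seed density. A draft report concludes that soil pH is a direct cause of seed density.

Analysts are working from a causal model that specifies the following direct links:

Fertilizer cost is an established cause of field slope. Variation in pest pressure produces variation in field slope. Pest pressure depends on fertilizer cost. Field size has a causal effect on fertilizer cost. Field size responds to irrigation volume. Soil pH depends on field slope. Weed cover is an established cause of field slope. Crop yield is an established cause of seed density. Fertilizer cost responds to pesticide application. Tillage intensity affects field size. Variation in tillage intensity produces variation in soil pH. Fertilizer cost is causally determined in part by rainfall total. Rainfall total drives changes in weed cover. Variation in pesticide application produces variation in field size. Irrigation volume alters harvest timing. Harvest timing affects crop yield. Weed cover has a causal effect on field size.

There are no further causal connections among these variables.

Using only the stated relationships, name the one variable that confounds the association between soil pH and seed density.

irrigation volume

Irrigation volume has a causal path to soil pH (irrigation volume → field size → fertilizer cost → field slope → soil pH) and a separate causal path to seed density (irrigation volume → harvest timing → crop yield → seed density), so it is a common cause of both.
No stated relationship gives soil pH a causal route to seed density, so the correlation is explained by the shared upstream cause rather than a direct effect.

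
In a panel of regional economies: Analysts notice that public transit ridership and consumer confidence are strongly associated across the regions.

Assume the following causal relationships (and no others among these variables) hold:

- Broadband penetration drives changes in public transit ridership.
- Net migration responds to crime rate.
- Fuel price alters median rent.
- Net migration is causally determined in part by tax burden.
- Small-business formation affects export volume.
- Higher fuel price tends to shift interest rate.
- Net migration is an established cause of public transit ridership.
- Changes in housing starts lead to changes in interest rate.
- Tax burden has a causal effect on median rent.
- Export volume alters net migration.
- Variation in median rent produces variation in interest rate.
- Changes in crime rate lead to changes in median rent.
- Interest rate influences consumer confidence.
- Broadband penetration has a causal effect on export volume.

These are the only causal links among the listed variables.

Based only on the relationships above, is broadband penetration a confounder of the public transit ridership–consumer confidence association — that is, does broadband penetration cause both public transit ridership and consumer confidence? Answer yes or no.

no

Broadband penetration has no stated causal path to consumer confidence. A confounder must cause both variables, so broadband penetration does not qualify.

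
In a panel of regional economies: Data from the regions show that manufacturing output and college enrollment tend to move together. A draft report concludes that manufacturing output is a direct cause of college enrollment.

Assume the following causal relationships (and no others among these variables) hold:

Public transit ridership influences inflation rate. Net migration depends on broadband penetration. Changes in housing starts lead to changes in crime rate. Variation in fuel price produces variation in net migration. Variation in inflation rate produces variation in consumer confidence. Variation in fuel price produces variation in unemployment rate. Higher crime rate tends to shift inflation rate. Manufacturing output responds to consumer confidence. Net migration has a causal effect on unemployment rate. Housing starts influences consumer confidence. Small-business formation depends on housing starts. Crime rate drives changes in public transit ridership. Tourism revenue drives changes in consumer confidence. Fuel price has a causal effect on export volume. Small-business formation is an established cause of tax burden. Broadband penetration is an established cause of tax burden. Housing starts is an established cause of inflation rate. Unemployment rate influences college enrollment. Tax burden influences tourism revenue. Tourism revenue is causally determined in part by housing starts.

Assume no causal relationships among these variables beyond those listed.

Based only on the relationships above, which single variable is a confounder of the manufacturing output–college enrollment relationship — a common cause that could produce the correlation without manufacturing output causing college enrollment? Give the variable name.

broadband penetration

Broadband penetration has a causal path to manufacturing output (broadband penetration → tax burden → tourism revenue → consumer confidence → manufacturing output) and a separate causal path to college enrollment (broadband penetration → net migration → unemployment rate → college enrollment), so it is a common cause of both.
No stated relationship gives manufacturing output a causal route to college enrollment, so the correlation is explained by the shared upstream cause rather than a direct effect.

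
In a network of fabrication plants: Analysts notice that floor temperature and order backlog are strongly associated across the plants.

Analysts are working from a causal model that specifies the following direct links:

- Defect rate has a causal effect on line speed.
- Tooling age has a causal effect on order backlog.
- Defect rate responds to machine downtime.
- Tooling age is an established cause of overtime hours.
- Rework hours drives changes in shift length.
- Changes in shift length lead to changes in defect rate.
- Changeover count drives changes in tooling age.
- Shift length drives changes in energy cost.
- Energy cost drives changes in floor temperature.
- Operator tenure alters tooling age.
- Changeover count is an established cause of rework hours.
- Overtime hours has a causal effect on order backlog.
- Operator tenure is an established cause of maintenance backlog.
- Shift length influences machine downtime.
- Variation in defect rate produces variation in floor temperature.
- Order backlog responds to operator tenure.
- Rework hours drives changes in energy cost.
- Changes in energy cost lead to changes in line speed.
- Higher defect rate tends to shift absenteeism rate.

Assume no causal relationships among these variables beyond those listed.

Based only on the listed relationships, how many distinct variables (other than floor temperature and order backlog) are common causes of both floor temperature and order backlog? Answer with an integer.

The common causes are: changeover count (to floor temperature via changeover count → rework hours → energy cost → floor temperature; to order backlog via changeover count → tooling age → order backlog).
Every other variable lacks a causal path to at least one of floor temperature and order backlog.

1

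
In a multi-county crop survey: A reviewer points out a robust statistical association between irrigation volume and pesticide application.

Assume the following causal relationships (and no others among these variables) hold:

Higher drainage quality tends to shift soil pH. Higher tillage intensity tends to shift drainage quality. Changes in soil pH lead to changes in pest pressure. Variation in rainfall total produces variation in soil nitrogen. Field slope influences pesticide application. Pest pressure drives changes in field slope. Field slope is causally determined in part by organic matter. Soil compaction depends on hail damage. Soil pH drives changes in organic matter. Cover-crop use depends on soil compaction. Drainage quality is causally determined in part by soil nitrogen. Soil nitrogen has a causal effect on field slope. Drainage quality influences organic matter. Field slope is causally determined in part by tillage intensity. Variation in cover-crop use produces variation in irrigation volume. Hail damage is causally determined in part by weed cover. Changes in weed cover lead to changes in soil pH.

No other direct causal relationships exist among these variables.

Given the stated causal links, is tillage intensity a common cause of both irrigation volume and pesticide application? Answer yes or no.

Tillage intensity has no stated causal path to irrigation volume. A confounder must cause both variables, so tillage intensity does not qualify.

no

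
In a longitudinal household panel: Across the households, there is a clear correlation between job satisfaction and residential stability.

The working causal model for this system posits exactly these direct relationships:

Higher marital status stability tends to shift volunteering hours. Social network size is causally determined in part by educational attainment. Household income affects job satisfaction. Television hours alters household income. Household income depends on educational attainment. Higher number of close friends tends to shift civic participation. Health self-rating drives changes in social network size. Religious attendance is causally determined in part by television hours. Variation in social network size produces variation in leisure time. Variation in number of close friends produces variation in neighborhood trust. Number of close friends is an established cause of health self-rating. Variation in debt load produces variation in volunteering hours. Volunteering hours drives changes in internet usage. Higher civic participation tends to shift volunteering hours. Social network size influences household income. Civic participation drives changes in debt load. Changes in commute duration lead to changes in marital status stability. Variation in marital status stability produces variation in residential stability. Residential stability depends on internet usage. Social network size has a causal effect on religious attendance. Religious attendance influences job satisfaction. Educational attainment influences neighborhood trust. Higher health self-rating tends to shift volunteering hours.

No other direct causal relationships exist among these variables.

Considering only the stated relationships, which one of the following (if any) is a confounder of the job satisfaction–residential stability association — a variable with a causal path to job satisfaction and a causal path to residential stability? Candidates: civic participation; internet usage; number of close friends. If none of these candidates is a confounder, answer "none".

Number of close friends causes job satisfaction (number of close friends → health self-rating → social network size → religious attendance → job satisfaction) and also causes residential stability (number of close friends → health self-rating → volunteering hours → internet usage → residential stability); it is a common cause of both.
Each of the other candidates lacks a causal path to at least one of job satisfaction and residential stability, so they do not confound the relationship.

number of close friends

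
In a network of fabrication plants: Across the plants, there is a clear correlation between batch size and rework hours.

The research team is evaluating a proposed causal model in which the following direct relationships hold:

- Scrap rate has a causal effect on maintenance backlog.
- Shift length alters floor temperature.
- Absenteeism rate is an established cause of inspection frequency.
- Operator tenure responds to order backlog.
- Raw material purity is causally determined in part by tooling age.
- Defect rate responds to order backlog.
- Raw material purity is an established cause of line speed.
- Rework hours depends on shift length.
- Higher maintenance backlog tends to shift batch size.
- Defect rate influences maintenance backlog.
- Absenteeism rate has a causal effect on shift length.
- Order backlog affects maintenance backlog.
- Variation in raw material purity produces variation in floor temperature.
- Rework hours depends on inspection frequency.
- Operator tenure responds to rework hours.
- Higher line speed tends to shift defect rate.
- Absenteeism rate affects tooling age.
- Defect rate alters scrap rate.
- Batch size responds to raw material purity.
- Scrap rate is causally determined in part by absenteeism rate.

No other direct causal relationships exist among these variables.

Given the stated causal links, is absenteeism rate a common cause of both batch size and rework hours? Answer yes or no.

yes

Absenteeism rate has a causal path to batch size (absenteeism rate → scrap rate → maintenance backlog → batch size) and to rework hours (absenteeism rate → inspection frequency → rework hours), so it is a common cause of both — a confounder.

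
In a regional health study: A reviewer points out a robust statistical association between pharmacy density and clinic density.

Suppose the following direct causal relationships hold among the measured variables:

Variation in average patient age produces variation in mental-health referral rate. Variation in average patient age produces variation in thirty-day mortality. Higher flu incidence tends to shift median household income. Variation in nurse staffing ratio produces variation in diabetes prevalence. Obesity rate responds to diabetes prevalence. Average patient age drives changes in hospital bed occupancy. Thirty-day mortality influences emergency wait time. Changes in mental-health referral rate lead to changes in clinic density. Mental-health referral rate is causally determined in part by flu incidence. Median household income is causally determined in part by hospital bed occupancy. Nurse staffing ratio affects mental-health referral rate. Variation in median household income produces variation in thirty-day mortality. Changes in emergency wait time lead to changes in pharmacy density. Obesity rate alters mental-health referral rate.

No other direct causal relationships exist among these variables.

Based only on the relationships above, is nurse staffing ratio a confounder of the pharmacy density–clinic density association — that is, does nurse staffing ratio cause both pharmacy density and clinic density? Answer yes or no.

Nurse staffing ratio has no stated causal path to pharmacy density. A confounder must cause both variables, so nurse staffing ratio does not qualify.

no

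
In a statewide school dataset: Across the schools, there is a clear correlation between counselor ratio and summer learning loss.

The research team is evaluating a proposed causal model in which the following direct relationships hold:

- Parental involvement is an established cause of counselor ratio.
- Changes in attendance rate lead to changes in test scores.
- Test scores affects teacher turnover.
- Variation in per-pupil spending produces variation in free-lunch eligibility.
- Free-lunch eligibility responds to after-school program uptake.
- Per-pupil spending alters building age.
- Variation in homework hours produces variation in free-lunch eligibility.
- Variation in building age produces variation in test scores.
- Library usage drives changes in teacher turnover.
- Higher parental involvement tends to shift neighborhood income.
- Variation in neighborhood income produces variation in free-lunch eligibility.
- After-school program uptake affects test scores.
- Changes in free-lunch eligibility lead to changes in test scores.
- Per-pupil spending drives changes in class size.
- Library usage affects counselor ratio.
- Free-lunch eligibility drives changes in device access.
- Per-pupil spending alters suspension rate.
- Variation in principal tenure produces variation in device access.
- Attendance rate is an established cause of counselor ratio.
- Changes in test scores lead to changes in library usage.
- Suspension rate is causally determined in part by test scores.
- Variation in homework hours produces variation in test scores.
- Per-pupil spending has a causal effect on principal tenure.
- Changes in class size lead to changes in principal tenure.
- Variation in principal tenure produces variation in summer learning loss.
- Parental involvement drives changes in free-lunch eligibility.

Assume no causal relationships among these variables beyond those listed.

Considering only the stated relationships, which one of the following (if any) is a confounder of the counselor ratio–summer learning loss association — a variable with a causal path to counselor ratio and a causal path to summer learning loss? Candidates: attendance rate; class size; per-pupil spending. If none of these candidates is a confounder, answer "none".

per-pupil spending

Per-pupil spending causes counselor ratio (per-pupil spending → free-lunch eligibility → test scores → library usage → counselor ratio) and also causes summer learning loss (per-pupil spending → principal tenure → summer learning loss); it is a common cause of both.
Each of the other candidates lacks a causal path to at least one of counselor ratio and summer learning loss, so they do not confound the relationship.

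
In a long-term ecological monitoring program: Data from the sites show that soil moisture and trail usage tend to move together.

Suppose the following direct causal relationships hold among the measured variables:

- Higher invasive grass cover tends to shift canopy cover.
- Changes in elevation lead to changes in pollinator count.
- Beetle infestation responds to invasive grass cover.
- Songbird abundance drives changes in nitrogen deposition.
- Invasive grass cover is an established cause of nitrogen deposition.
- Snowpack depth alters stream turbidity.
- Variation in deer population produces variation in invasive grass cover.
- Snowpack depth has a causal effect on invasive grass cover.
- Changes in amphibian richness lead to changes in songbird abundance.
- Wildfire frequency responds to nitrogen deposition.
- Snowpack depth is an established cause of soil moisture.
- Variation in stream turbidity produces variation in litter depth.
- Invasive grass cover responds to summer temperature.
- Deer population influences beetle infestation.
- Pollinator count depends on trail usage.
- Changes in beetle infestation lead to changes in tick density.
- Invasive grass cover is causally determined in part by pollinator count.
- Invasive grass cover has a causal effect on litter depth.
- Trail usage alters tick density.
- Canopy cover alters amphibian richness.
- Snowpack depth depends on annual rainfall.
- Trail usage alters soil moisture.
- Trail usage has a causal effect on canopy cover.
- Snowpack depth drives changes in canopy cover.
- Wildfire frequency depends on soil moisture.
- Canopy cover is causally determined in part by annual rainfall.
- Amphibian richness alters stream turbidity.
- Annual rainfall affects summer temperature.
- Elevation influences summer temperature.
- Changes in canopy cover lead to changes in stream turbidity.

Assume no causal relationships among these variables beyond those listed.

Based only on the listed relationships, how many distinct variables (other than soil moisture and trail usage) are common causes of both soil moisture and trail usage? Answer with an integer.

No listed variable has a causal path to both soil moisture and trail usage, so there are no common causes.

0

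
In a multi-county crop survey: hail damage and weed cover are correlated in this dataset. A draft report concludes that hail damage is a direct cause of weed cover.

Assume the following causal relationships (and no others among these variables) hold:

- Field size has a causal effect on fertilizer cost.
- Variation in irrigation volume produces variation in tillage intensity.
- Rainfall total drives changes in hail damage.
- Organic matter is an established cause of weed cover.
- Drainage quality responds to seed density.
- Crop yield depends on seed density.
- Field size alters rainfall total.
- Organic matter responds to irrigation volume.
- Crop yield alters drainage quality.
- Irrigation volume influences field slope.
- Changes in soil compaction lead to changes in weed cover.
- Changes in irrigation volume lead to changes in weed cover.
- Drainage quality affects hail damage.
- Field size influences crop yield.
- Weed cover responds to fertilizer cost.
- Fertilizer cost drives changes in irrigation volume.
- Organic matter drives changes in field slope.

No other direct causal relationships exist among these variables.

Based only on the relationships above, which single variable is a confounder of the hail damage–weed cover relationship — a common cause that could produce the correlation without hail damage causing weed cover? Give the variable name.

Field size has a causal path to hail damage (field size → rainfall total → hail damage) and a separate causal path to weed cover (field size → fertilizer cost → weed cover), so it is a common cause of both.
No stated relationship gives hail damage a causal route to weed cover, so the correlation is explained by the shared upstream cause rather than a direct effect.

field size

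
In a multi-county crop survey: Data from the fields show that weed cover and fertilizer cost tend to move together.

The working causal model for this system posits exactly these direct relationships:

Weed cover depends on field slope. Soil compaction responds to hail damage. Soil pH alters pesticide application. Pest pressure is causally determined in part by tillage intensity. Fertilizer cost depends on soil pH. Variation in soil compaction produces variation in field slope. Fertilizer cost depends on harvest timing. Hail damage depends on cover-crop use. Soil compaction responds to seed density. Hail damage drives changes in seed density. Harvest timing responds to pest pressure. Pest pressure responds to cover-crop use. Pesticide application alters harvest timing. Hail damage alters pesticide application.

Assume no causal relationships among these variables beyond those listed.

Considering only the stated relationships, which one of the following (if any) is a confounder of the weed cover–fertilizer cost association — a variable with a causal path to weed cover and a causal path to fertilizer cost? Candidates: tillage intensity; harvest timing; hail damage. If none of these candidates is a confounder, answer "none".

Hail damage causes weed cover (hail damage → soil compaction → field slope → weed cover) and also causes fertilizer cost (hail damage → pesticide application → harvest timing → fertilizer cost); it is a common cause of both.
Each of the other candidates lacks a causal path to at least one of weed cover and fertilizer cost, so they do not confound the relationship.

hail damage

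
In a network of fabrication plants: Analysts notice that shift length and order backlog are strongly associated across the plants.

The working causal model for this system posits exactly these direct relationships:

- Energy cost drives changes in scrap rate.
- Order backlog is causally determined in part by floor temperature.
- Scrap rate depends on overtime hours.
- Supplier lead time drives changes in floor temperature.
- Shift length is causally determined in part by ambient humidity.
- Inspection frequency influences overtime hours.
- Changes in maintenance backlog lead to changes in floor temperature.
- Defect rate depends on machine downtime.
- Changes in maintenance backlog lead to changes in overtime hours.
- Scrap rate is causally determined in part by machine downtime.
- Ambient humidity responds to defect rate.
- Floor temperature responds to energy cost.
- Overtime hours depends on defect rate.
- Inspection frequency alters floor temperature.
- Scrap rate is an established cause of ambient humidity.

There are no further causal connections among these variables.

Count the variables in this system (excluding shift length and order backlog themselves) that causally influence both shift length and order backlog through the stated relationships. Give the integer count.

3

The common causes are: energy cost (to shift length via energy cost → scrap rate → ambient humidity → shift length; to order backlog via energy cost → floor temperature → order backlog); inspection frequency (to shift length via inspection frequency → overtime hours → scrap rate → ambient humidity → shift length; to order backlog via inspection frequency → floor temperature → order backlog); maintenance backlog (to shift length via maintenance backlog → overtime hours → scrap rate → ambient humidity → shift length; to order backlog via maintenance backlog → floor temperature → order backlog).
Every other variable lacks a causal path to at least one of shift length and order backlog.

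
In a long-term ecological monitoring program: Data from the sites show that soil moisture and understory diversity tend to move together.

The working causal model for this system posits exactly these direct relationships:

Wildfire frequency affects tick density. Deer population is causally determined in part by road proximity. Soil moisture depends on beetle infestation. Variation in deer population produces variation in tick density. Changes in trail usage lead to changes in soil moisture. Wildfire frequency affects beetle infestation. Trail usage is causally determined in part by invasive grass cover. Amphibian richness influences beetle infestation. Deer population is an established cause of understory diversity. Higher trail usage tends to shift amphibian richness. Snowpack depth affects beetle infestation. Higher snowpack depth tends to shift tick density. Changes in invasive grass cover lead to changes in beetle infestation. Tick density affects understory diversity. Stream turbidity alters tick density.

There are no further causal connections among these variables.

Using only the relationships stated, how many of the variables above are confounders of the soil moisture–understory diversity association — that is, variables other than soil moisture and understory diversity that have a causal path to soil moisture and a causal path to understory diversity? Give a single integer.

2

The common causes are: snowpack depth (to soil moisture via snowpack depth → beetle infestation → soil moisture; to understory diversity via snowpack depth → tick density → understory diversity); wildfire frequency (to soil moisture via wildfire frequency → beetle infestation → soil moisture; to understory diversity via wildfire frequency → tick density → understory diversity).
Every other variable lacks a causal path to at least one of soil moisture and understory diversity.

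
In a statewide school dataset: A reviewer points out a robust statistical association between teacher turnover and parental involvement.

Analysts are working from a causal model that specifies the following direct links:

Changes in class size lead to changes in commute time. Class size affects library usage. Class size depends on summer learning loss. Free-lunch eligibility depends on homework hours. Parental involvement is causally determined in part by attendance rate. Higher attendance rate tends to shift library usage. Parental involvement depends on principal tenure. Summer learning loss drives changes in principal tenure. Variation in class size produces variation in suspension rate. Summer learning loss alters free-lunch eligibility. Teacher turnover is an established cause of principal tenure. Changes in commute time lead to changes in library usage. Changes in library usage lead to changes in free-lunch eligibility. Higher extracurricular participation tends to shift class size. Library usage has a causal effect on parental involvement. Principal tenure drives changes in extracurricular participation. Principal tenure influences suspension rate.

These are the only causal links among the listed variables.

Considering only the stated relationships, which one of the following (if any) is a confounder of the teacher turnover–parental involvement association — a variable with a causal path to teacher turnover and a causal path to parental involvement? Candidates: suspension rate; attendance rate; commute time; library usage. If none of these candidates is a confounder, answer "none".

none

None of the listed candidates has causal paths to both teacher turnover and parental involvement in the stated relationships, so none is a common cause.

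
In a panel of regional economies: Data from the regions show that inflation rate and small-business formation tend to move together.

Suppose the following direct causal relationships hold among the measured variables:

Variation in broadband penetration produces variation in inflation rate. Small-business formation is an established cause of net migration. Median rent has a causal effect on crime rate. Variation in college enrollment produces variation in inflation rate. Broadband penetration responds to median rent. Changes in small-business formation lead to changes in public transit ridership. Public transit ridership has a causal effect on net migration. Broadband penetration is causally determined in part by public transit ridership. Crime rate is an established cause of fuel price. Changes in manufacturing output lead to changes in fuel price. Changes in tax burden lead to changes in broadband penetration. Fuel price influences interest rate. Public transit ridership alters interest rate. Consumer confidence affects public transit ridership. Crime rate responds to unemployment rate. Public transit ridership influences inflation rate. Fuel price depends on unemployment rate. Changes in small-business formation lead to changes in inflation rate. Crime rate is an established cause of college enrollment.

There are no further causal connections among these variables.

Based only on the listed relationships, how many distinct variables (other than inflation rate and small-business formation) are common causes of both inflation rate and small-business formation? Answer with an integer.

0

No listed variable has a causal path to both inflation rate and small-business formation, so there are no common causes.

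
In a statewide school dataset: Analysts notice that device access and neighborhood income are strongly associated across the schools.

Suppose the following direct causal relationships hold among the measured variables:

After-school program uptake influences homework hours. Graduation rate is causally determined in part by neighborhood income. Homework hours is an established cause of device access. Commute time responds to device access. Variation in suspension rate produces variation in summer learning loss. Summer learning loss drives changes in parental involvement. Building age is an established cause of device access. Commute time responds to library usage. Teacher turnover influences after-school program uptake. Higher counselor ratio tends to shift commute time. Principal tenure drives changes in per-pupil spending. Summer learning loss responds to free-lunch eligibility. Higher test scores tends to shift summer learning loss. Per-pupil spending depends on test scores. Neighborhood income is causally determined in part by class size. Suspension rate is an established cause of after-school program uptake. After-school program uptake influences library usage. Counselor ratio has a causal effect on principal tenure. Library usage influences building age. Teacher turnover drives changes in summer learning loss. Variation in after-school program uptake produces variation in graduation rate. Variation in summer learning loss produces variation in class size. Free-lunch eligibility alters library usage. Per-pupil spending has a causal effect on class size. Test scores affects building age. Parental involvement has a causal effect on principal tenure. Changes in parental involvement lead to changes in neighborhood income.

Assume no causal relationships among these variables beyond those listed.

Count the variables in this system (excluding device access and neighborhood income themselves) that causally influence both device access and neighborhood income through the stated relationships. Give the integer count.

The common causes are: free-lunch eligibility (to device access via free-lunch eligibility → library usage → building age → device access; to neighborhood income via free-lunch eligibility → summer learning loss → class size → neighborhood income); suspension rate (to device access via suspension rate → after-school program uptake → homework hours → device access; to neighborhood income via suspension rate → summer learning loss → class size → neighborhood income); teacher turnover (to device access via teacher turnover → after-school program uptake → homework hours → device access; to neighborhood income via teacher turnover → summer learning loss → class size → neighborhood income); test scores (to device access via test scores → building age → device access; to neighborhood income via test scores → summer learning loss → class size → neighborhood income).
Every other variable lacks a causal path to at least one of device access and neighborhood income.

4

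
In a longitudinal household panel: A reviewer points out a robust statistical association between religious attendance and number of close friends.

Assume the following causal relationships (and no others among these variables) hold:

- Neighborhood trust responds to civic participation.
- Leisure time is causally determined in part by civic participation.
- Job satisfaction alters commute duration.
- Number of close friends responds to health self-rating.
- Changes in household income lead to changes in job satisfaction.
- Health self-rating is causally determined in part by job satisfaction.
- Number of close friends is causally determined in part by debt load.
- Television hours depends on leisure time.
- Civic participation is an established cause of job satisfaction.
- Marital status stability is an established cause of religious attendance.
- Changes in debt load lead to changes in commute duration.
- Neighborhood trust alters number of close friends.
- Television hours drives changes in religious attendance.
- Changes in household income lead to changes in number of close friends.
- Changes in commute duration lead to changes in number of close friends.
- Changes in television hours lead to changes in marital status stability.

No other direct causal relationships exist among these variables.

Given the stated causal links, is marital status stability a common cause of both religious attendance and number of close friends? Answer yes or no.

Marital status stability has no stated causal path to number of close friends. A confounder must cause both variables, so marital status stability does not qualify.

no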